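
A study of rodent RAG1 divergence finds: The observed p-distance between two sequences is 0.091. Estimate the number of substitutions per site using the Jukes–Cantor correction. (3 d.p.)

d = −(3/4) ln(1 − 4p/3) = −0.75 ln(1 − 0.121333) = −0.75 ln(0.878667)
  = −0.75 × (-0.129349) = 0.097012 substitutions/site.

0.097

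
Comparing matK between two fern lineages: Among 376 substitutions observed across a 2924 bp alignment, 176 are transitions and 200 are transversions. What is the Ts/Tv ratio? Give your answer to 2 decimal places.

R = 176/200 = 0.88.

0.88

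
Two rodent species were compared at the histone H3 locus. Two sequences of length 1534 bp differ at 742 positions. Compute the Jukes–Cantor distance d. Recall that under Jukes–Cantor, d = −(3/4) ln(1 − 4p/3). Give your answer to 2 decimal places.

0.78

p = 742/1534 ≈ 0.483703.
d = −(3/4) ln(1 − 4p/3) = −0.75 ln(1 − 0.644937) = −0.75 ln(0.355063)
  = −0.75 × (-1.035460) = 0.776595 substitutions/site.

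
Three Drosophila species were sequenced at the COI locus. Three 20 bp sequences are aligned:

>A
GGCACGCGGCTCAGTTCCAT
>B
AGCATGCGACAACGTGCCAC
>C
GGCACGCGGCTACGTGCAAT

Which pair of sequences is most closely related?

A and C

A–B: 8/20 differ, p = 0.400, d = 0.572.
A–C: 4/20 differ, p = 0.200, d = 0.233.
B–C: 6/20 differ, p = 0.300, d = 0.383.
The smallest distance is between A and C.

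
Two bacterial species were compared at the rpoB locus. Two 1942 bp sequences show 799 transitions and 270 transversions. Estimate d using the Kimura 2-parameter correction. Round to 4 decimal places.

1.7152

P = 799/1942 ≈ 0.411432 and Q = 270/1942 ≈ 0.139032.
Under the Kimura two-parameter model, d = −½ ln(1 − 2P − Q) − ¼ ln(1 − 2Q).
1 − 2P − Q = 0.038104, giving −½ ln(0.038104) = 1.633718.
1 − 2Q = 0.721936, giving −¼ ln(0.721936) = 0.081455.
d = 1.633718 + 0.081455 = 1.715173.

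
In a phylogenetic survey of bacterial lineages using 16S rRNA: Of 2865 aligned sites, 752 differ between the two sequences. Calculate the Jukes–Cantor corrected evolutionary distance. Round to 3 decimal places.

0.323

p = 752/2865 ≈ 0.262478.
d = −(3/4) ln(1 − 4p/3) = −0.75 ln(1 − 0.349971) = −0.75 ln(0.650029)
  = −0.75 × (-0.430738) = 0.323054 substitutions/site.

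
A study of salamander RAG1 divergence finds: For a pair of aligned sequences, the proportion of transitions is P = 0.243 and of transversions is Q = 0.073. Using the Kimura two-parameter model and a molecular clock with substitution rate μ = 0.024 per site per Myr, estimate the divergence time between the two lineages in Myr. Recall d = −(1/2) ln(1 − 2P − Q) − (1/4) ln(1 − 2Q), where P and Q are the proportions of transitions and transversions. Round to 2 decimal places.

Under the Kimura two-parameter model, d = −½ ln(1 − 2P − Q) − ¼ ln(1 − 2Q).
1 − 2P − Q = 0.441, giving −½ ln(0.441) = 0.409355.
1 − 2Q = 0.854, giving −¼ ln(0.854) = 0.039456.
d = 0.409355 + 0.039456 = 0.448811.
Under a molecular clock d = 2μt, so t = d/(2μ) = 0.448811 / (2 × 0.024) = 9.35 Myr.

9.35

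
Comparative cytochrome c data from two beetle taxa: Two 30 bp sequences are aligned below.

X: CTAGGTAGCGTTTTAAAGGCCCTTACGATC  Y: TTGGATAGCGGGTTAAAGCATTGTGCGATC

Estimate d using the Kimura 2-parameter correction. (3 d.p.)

0.519

Of 30 sites, 6 differences are transitions and 5 are transversions, so P = 6/30 = 0.2 and Q = 5/30 ≈ 0.166667.
Under the Kimura two-parameter model, d = −½ ln(1 − 2P − Q) − ¼ ln(1 − 2Q).
1 − 2P − Q = 0.433333, giving −½ ln(0.433333) = 0.418124.
1 − 2Q = 0.666666, giving −¼ ln(0.666666) = 0.101367.
d = 0.418124 + 0.101367 = 0.519491.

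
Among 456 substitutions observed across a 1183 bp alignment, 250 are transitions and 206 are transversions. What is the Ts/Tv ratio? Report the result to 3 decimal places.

1.214

R = 250/206 = 1.213592… ≈ 1.214 (to 3 d.p.).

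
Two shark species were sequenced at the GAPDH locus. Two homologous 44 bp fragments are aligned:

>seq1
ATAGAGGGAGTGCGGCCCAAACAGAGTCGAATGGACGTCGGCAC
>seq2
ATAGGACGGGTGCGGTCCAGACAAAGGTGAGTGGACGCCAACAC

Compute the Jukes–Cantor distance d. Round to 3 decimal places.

The sequences differ at 13 of 44 sites, so p = 13/44 ≈ 0.295455.
d = −(3/4) ln(1 − 4p/3) = −0.75 ln(1 − 0.39394) = −0.75 ln(0.60606)
  = −0.75 × (-0.500776) = 0.375582 substitutions/site.

0.376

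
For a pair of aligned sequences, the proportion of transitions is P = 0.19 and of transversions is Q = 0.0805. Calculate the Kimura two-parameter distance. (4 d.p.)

0.3524

Under the Kimura two-parameter model, d = −½ ln(1 − 2P − Q) − ¼ ln(1 − 2Q).
1 − 2P − Q = 0.5395, giving −½ ln(0.5395) = 0.308556.
1 − 2Q = 0.839, giving −¼ ln(0.839) = 0.043886.
d = 0.308556 + 0.043886 = 0.352442.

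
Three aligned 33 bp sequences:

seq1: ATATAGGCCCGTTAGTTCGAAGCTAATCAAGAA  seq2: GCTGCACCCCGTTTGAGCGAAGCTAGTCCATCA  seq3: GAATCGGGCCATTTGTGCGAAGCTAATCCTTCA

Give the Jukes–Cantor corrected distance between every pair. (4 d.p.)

d(seq1,seq2) = 0.6254, d(seq1,seq3) = 0.4408, d(seq2,seq3) = 0.3882

seq1–seq2: 14/33 sites differ → p ≈ 0.424242, d = −0.75 ln(1 − 0.565656) = 0.625439 ≈ 0.6254.
seq1–seq3: 11/33 sites differ → p ≈ 0.333333, d = −0.75 ln(1 − 0.444444) = 0.440839 ≈ 0.4408.
seq2–seq3: 10/33 sites differ → p ≈ 0.30303, d = −0.75 ln(1 − 0.40404) = 0.388186 ≈ 0.3882.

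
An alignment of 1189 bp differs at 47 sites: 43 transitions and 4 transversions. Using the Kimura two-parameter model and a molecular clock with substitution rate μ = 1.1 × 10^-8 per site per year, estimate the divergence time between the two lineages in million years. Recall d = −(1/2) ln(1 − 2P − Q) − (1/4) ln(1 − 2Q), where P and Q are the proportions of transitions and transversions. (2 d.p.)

1.87

P = 43/1189 ≈ 0.036165 and Q = 4/1189 ≈ 0.003364.
Under the Kimura two-parameter model, d = −½ ln(1 − 2P − Q) − ¼ ln(1 − 2Q).
1 − 2P − Q = 0.924306, giving −½ ln(0.924306) = 0.039356.
1 − 2Q = 0.993272, giving −¼ ln(0.993272) = 0.001688.
d = 0.039356 + 0.001688 = 0.041044.
Under a molecular clock d = 2μt, so t = d/(2μ) = 0.041044 / (2 × 1.1 × 10^-8) = 1.87 million years.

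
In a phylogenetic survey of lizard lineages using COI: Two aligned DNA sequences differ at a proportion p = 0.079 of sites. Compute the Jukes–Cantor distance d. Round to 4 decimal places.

0.0835

d = −(3/4) ln(1 − 4p/3) = −0.75 ln(1 − 0.105333) = −0.75 ln(0.894667)
  = −0.75 × (-0.111304) = 0.083478 substitutions/site.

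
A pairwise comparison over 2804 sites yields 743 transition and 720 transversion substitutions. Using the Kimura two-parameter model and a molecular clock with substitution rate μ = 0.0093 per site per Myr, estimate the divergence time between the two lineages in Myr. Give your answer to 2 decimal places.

P = 743/2804 ≈ 0.264979 and Q = 720/2804 ≈ 0.256776.
Under the Kimura two-parameter model, d = −½ ln(1 − 2P − Q) − ¼ ln(1 − 2Q).
1 − 2P − Q = 0.213266, giving −½ ln(0.213266) = 0.772608.
1 − 2Q = 0.486448, giving −¼ ln(0.486448) = 0.180156.
d = 0.772608 + 0.180156 = 0.952764.
Under a molecular clock d = 2μt, so t = d/(2μ) = 0.952764 / (2 × 0.0093) = 51.22 Myr.

51.22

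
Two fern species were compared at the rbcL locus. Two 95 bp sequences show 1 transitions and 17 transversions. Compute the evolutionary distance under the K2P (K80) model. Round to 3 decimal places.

0.222

P = 1/95 ≈ 0.010526 and Q = 17/95 ≈ 0.178947.
Under the Kimura two-parameter model, d = −½ ln(1 − 2P − Q) − ¼ ln(1 − 2Q).
1 − 2P − Q = 0.800001, giving −½ ln(0.800001) = 0.111571.
1 − 2Q = 0.642106, giving −¼ ln(0.642106) = 0.110750.
d = 0.111571 + 0.110750 = 0.222321.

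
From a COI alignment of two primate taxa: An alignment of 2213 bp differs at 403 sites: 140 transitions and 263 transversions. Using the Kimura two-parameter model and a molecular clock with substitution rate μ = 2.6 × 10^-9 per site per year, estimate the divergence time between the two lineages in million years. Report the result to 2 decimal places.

P = 140/2213 ≈ 0.063263 and Q = 263/2213 ≈ 0.118843.
Under the Kimura two-parameter model, d = −½ ln(1 − 2P − Q) − ¼ ln(1 − 2Q).
1 − 2P − Q = 0.754631, giving −½ ln(0.754631) = 0.140763.
1 − 2Q = 0.762314, giving −¼ ln(0.762314) = 0.067849.
d = 0.140763 + 0.067849 = 0.208612.
Under a molecular clock d = 2μt, so t = d/(2μ) = 0.208612 / (2 × 2.6 × 10^-9) = 40.12 million years.

40.12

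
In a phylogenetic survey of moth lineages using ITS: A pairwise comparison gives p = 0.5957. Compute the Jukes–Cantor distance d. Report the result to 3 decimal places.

1.186

d = −(3/4) ln(1 − 4p/3) = −0.75 ln(1 − 0.794267) = −0.75 ln(0.205733)
  = −0.75 × (-1.581176) = 1.185882 substitutions/site.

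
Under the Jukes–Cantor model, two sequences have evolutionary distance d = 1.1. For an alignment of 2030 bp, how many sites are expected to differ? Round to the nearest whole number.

1171

Invert JC69: p = (3/4)(1 − e^(−4d/3)) = 0.75 × (1 − e^(-1.466667)) = 0.75 × (1 − 0.230693) = 0.576980.
Expected differing sites = pL ≈ 0.576980 × 2030 = 1171.2694 ≈ 1171.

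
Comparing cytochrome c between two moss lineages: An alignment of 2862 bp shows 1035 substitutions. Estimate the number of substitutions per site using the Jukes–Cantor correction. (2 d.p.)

0.49

p = 1035/2862 ≈ 0.361635.
d = −(3/4) ln(1 − 4p/3) = −0.75 ln(1 − 0.48218) = −0.75 ln(0.51782)
  = −0.75 × (-0.658128) = 0.493596 substitutions/site.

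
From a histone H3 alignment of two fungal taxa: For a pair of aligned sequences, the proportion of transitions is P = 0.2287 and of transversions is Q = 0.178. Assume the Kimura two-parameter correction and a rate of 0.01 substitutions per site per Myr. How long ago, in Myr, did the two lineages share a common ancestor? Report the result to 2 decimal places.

Under the Kimura two-parameter model, d = −½ ln(1 − 2P − Q) − ¼ ln(1 − 2Q).
1 − 2P − Q = 0.3646, giving −½ ln(0.3646) = 0.504477.
1 − 2Q = 0.644, giving −¼ ln(0.644) = 0.110014.
d = 0.504477 + 0.110014 = 0.614491.
Under a molecular clock d = 2μt, so t = d/(2μ) = 0.614491 / (2 × 0.01) = 30.72 Myr.

30.72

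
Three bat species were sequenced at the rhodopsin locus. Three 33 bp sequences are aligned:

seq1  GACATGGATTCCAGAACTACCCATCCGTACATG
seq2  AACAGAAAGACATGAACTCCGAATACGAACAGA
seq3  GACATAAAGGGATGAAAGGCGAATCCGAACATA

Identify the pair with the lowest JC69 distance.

seq1–seq2: 15/33 differ, p = 0.455, d = 0.699.
seq1–seq3: 14/33 differ, p = 0.424, d = 0.625.
seq2–seq3: 9/33 differ, p = 0.273, d = 0.339.
The smallest distance is between seq2 and seq3.

seq2 and seq3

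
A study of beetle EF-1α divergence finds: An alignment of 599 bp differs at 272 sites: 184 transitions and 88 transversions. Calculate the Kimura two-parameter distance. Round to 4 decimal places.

P = 184/599 ≈ 0.307179 and Q = 88/599 ≈ 0.146912.
Under the Kimura two-parameter model, d = −½ ln(1 − 2P − Q) − ¼ ln(1 − 2Q).
1 − 2P − Q = 0.23873, giving −½ ln(0.23873) = 0.716211.
1 − 2Q = 0.706176, giving −¼ ln(0.706176) = 0.086973.
d = 0.716211 + 0.086973 = 0.803184.

0.8032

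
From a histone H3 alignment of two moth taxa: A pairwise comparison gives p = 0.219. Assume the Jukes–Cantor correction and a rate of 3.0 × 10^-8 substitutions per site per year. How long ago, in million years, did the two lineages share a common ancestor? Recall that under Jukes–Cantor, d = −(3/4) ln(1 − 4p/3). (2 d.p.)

4.32

d = −(3/4) ln(1 − 4p/3) = −0.75 ln(1 − 0.292) = −0.75 ln(0.708)
  = −0.75 × (-0.345311) = 0.258983 substitutions/site.
Under a molecular clock d = 2μt, so t = d/(2μ) = 0.258983 / (2 × 3.0 × 10^-8) = 4.32 million years.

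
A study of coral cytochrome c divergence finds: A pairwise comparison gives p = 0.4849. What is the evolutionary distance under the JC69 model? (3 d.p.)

0.780

d = −(3/4) ln(1 − 4p/3) = −0.75 ln(1 − 0.646533) = −0.75 ln(0.353467)
  = −0.75 × (-1.039965) = 0.779974 substitutions/site.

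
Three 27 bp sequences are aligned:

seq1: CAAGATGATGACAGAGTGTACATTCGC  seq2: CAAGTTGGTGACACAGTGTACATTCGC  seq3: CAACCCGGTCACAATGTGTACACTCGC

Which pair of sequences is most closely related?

seq1 and seq2

seq1–seq2: 3/27 differ, p = 0.111, d = 0.120.
seq1–seq3: 8/27 differ, p = 0.296, d = 0.377.
seq2–seq3: 7/27 differ, p = 0.259, d = 0.318.
The smallest distance is between seq1 and seq2.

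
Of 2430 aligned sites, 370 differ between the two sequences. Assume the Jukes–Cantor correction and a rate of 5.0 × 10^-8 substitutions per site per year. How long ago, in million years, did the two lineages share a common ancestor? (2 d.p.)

1.70

p = 370/2430 ≈ 0.152263.
d = −(3/4) ln(1 − 4p/3) = −0.75 ln(1 − 0.203017) = −0.75 ln(0.796983)
  = −0.75 × (-0.226922) = 0.170192 substitutions/site.
Under a molecular clock d = 2μt, so t = d/(2μ) = 0.170192 / (2 × 5.0 × 10^-8) = 1.70 million years.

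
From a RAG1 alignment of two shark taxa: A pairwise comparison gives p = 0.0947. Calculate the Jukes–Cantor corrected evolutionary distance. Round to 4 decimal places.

0.1012

d = −(3/4) ln(1 − 4p/3) = −0.75 ln(1 − 0.126267) = −0.75 ln(0.873733)
  = −0.75 × (-0.134980) = 0.101235 substitutions/site.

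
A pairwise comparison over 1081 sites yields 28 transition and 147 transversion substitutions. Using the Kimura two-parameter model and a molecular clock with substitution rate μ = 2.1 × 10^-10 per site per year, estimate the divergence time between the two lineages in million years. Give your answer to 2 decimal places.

P = 28/1081 ≈ 0.025902 and Q = 147/1081 ≈ 0.135985.
Under the Kimura two-parameter model, d = −½ ln(1 − 2P − Q) − ¼ ln(1 − 2Q).
1 − 2P − Q = 0.812211, giving −½ ln(0.812211) = 0.103998.
1 − 2Q = 0.72803, giving −¼ ln(0.72803) = 0.079353.
d = 0.103998 + 0.079353 = 0.183351.
Under a molecular clock d = 2μt, so t = d/(2μ) = 0.183351 / (2 × 2.1 × 10^-10) = 436.55 million years.

436.55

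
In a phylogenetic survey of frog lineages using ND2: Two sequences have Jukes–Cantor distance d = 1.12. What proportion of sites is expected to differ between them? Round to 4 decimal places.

p = (3/4)(1 − e^(−4d/3)) = 0.75 × (1 − e^(-1.493333)) = 0.75 × (1 − 0.224623) = 0.581533.

0.5815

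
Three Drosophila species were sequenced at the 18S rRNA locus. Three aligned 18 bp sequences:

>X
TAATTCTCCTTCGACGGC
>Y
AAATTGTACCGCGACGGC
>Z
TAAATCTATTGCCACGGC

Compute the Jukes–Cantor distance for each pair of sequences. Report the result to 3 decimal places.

X–Y: 5/18 sites differ → p ≈ 0.277778, d = −0.75 ln(1 − 0.370371) = 0.346968 ≈ 0.347.
X–Z: 5/18 sites differ → p ≈ 0.277778, d = −0.75 ln(1 − 0.370371) = 0.346968 ≈ 0.347.
Y–Z: 6/18 sites differ → p ≈ 0.333333, d = −0.75 ln(1 − 0.444444) = 0.440839 ≈ 0.441.

d(X,Y) = 0.347, d(X,Z) = 0.347, d(Y,Z) = 0.441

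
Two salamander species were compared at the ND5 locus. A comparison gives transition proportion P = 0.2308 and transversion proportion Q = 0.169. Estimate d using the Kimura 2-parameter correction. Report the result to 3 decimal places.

0.601

Under the Kimura two-parameter model, d = −½ ln(1 − 2P − Q) − ¼ ln(1 − 2Q).
1 − 2P − Q = 0.3694, giving −½ ln(0.3694) = 0.497938.
1 − 2Q = 0.662, giving −¼ ln(0.662) = 0.103122.
d = 0.497938 + 0.103122 = 0.601060.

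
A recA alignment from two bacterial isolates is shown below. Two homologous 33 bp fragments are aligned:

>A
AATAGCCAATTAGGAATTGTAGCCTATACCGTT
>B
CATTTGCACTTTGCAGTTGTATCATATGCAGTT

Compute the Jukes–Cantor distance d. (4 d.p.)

The sequences differ at 12 of 33 sites, so p = 12/33 ≈ 0.363636.
d = −(3/4) ln(1 − 4p/3) = −0.75 ln(1 − 0.484848) = −0.75 ln(0.515152)
  = −0.75 × (-0.663293) = 0.497470 substitutions/site.

0.4975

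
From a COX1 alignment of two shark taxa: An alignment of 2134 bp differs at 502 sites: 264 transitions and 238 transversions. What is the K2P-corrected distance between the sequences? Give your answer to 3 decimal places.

0.285

P = 264/2134 ≈ 0.123711 and Q = 238/2134 ≈ 0.111528.
Under the Kimura two-parameter model, d = −½ ln(1 − 2P − Q) − ¼ ln(1 − 2Q).
1 − 2P − Q = 0.64105, giving −½ ln(0.64105) = 0.222324.
1 − 2Q = 0.776944, giving −¼ ln(0.776944) = 0.063097.
d = 0.222324 + 0.063097 = 0.285421.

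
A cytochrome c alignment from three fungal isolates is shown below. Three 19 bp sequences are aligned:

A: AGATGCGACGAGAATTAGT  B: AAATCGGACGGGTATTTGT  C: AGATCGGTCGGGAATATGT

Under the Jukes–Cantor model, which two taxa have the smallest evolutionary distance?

B and C

A–B: 6/19 differ, p = 0.316, d = 0.410.
A–C: 6/19 differ, p = 0.316, d = 0.410.
B–C: 4/19 differ, p = 0.211, d = 0.247.
The smallest distance is between B and C.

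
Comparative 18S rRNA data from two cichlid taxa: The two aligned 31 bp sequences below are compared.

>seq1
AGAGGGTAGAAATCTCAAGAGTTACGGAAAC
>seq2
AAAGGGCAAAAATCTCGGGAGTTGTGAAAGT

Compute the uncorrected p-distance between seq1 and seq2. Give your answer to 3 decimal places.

0.323

The sequences differ at 10 of 31 positions (sites 2, 7, 9, 17, 18, 24, 25, 27, 30, 31).
p = 10/31 = 0.322580… ≈ 0.323 (to 3 d.p.).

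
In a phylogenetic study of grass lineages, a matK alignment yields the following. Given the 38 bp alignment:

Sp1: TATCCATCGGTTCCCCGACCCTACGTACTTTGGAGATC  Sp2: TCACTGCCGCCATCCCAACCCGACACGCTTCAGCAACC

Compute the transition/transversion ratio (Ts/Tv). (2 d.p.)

Transitions are A↔G and C↔T; transversions are all other mismatches.
Transitions: 13. Transversions: 6.
R = 13/6 = 2.166666… ≈ 2.17 (to 2 d.p.).

2.17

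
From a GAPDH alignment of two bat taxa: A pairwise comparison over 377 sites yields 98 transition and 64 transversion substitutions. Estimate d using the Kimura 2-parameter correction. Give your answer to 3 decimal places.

P = 98/377 ≈ 0.259947 and Q = 64/377 ≈ 0.169761.
Under the Kimura two-parameter model, d = −½ ln(1 − 2P − Q) − ¼ ln(1 − 2Q).
1 − 2P − Q = 0.310345, giving −½ ln(0.310345) = 0.585035.
1 − 2Q = 0.660478, giving −¼ ln(0.660478) = 0.103698.
d = 0.585035 + 0.103698 = 0.688733.

0.689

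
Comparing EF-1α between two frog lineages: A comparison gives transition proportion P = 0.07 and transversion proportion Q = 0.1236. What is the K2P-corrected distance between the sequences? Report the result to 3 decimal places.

Under the Kimura two-parameter model, d = −½ ln(1 − 2P − Q) − ¼ ln(1 − 2Q).
1 − 2P − Q = 0.7364, giving −½ ln(0.7364) = 0.152991.
1 − 2Q = 0.7528, giving −¼ ln(0.7528) = 0.070989.
d = 0.152991 + 0.070989 = 0.223980.

0.224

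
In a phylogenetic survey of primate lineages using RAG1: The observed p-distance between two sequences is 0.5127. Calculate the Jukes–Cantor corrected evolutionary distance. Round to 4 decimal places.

0.8631

d = −(3/4) ln(1 − 4p/3) = −0.75 ln(1 − 0.6836) = −0.75 ln(0.3164)
  = −0.75 × (-1.150748) = 0.863061 substitutions/site.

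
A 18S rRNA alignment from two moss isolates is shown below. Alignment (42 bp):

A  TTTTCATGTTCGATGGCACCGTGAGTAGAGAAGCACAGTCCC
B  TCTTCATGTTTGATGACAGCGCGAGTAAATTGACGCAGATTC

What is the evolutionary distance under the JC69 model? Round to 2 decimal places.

The sequences differ at 14 of 42 sites, so p = 14/42 ≈ 0.333333.
d = −(3/4) ln(1 − 4p/3) = −0.75 ln(1 − 0.444444) = −0.75 ln(0.555556)
  = −0.75 × (-0.587786) = 0.440840 substitutions/site.

0.44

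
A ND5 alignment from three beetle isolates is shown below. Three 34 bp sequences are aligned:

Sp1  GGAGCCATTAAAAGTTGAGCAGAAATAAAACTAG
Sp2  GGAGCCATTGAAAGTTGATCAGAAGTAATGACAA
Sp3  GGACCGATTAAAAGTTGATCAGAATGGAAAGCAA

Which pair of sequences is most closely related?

Sp1–Sp2: 8/34 differ, p = 0.235, d = 0.282.
Sp1–Sp3: 9/34 differ, p = 0.265, d = 0.326.
Sp2–Sp3: 9/34 differ, p = 0.265, d = 0.326.
The smallest distance is between Sp1 and Sp2.

Sp1 and Sp2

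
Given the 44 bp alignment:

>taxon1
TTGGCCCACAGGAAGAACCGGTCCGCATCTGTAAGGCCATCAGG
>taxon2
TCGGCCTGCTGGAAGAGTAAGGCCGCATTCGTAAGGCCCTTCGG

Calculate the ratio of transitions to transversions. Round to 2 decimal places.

Transitions are A↔G and C↔T; transversions are all other mismatches.
Transitions: 9. Transversions: 5.
R = 9/5 = 1.80.

1.80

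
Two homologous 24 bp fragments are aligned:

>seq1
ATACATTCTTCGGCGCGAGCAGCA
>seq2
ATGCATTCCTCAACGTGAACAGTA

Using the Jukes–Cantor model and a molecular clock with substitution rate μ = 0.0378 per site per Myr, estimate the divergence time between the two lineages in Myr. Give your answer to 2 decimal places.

4.89

The sequences differ at 7 of 24 sites (3, 9, 12, 13, 16, 19, 23), so p = 7/24 ≈ 0.291667.
d = −(3/4) ln(1 − 4p/3) = −0.75 ln(1 − 0.388889) = −0.75 ln(0.611111)
  = −0.75 × (-0.492477) = 0.369358 substitutions/site.
Under a molecular clock d = 2μt, so t = d/(2μ) = 0.369358 / (2 × 0.0378) = 4.89 Myr.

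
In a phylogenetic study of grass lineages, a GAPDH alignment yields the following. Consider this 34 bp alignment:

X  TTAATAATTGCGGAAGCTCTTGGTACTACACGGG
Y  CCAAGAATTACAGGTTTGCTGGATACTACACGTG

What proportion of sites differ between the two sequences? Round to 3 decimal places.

The sequences differ at 13 of 34 positions.
p = 13/34 = 0.382352… ≈ 0.382 (to 3 d.p.).

0.382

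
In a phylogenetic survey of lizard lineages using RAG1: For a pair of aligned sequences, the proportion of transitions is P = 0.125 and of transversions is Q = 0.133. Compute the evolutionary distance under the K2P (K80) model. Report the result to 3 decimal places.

0.319

Under the Kimura two-parameter model, d = −½ ln(1 − 2P − Q) − ¼ ln(1 − 2Q).
1 − 2P − Q = 0.617, giving −½ ln(0.617) = 0.241443.
1 − 2Q = 0.734, giving −¼ ln(0.734) = 0.077312.
d = 0.241443 + 0.077312 = 0.318755.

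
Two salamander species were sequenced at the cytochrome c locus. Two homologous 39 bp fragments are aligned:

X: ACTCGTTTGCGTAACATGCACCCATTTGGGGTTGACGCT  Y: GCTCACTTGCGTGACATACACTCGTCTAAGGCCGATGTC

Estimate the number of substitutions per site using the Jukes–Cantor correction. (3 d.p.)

0.539

The sequences differ at 15 of 39 sites, so p = 15/39 ≈ 0.384615.
d = −(3/4) ln(1 − 4p/3) = −0.75 ln(1 − 0.51282) = −0.75 ln(0.48718)
  = −0.75 × (-0.719122) = 0.539342 substitutions/site.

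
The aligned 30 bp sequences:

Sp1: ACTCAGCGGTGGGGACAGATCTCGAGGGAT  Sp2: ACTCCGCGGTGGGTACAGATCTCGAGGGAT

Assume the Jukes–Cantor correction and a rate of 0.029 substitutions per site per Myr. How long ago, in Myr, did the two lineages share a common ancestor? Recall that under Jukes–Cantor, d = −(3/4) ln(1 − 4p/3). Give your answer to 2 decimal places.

The sequences differ at 2 of 30 sites (5, 14), so p = 2/30 ≈ 0.066667.
d = −(3/4) ln(1 − 4p/3) = −0.75 ln(1 − 0.088889) = −0.75 ln(0.911111)
  = −0.75 × (-0.093091) = 0.069818 substitutions/site.
Under a molecular clock d = 2μt, so t = d/(2μ) = 0.069818 / (2 × 0.029) = 1.20 Myr.

1.20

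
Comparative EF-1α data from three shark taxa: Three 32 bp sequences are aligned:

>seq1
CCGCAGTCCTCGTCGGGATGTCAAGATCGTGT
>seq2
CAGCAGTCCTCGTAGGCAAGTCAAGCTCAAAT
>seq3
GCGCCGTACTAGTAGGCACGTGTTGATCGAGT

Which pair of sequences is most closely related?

seq1–seq2: 8/32 differ, p = 0.250, d = 0.304.
seq1–seq3: 11/32 differ, p = 0.344, d = 0.460.
seq2–seq3: 12/32 differ, p = 0.375, d = 0.520.
The smallest distance is between seq1 and seq2.

seq1 and seq2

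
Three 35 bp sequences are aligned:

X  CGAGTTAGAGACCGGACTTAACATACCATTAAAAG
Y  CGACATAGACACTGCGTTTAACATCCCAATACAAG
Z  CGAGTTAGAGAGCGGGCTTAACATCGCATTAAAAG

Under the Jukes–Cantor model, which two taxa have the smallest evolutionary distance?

X–Y: 10/35 differ, p = 0.286, d = 0.360.
X–Z: 4/35 differ, p = 0.114, d = 0.124.
Y–Z: 10/35 differ, p = 0.286, d = 0.360.
The smallest distance is between X and Z.

X and Z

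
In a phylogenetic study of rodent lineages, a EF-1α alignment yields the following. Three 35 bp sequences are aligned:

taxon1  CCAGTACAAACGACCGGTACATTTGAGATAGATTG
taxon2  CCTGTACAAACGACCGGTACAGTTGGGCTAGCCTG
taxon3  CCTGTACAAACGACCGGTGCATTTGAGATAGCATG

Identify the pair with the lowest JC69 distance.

taxon1–taxon2: 6/35 differ, p = 0.171, d = 0.195.
taxon1–taxon3: 4/35 differ, p = 0.114, d = 0.124.
taxon2–taxon3: 5/35 differ, p = 0.143, d = 0.158.
The smallest distance is between taxon1 and taxon3.

taxon1 and taxon3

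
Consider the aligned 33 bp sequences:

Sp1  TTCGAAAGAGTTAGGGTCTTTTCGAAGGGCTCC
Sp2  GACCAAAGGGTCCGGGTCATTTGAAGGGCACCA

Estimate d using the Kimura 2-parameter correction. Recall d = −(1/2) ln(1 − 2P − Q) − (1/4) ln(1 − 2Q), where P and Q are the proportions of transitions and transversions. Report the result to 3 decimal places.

0.626

Of 33 sites, 5 differences are transitions and 9 are transversions, so P = 5/33 ≈ 0.151515 and Q = 9/33 ≈ 0.272727.
Under the Kimura two-parameter model, d = −½ ln(1 − 2P − Q) − ¼ ln(1 − 2Q).
1 − 2P − Q = 0.424243, giving −½ ln(0.424243) = 0.428724.
1 − 2Q = 0.454546, giving −¼ ln(0.454546) = 0.197114.
d = 0.428724 + 0.197114 = 0.625838.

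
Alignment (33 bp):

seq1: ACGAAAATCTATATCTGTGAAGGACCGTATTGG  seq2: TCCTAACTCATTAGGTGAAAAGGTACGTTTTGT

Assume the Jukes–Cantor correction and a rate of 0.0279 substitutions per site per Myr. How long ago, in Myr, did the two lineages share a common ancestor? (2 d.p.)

The sequences differ at 14 of 33 sites, so p = 14/33 ≈ 0.424242.
d = −(3/4) ln(1 − 4p/3) = −0.75 ln(1 − 0.565656) = −0.75 ln(0.434344)
  = −0.75 × (-0.833918) = 0.625439 substitutions/site.
Under a molecular clock d = 2μt, so t = d/(2μ) = 0.625439 / (2 × 0.0279) = 11.21 Myr.

11.21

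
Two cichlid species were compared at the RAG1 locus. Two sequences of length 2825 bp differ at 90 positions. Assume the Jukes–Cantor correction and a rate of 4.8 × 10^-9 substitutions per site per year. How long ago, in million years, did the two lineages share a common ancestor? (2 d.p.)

3.39

p = 90/2825 ≈ 0.031858.
d = −(3/4) ln(1 − 4p/3) = −0.75 ln(1 − 0.042477) = −0.75 ln(0.957523)
  = −0.75 × (-0.043406) = 0.032555 substitutions/site.
Under a molecular clock d = 2μt, so t = d/(2μ) = 0.032555 / (2 × 4.8 × 10^-9) = 3.39 million years.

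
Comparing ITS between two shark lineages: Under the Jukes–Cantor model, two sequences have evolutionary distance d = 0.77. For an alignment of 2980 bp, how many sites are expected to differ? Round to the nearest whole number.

Invert JC69: p = (3/4)(1 − e^(−4d/3)) = 0.75 × (1 − e^(-1.026667)) = 0.75 × (1 − 0.358199) = 0.481351.
Expected differing sites = pL ≈ 0.481351 × 2980 = 1434.42598 ≈ 1434.

1434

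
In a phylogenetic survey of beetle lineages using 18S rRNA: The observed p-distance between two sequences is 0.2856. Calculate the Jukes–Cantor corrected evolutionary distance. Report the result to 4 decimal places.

d = −(3/4) ln(1 − 4p/3) = −0.75 ln(1 − 0.3808) = −0.75 ln(0.6192)
  = −0.75 × (-0.479327) = 0.359495 substitutions/site.

0.3595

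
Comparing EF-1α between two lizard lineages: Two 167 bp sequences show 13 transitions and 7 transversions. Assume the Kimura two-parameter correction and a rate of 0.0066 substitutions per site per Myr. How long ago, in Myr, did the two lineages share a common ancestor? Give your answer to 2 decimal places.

10.00

P = 13/167 ≈ 0.077844 and Q = 7/167 ≈ 0.041916.
Under the Kimura two-parameter model, d = −½ ln(1 − 2P − Q) − ¼ ln(1 − 2Q).
1 − 2P − Q = 0.802396, giving −½ ln(0.802396) = 0.110077.
1 − 2Q = 0.916168, giving −¼ ln(0.916168) = 0.021889.
d = 0.110077 + 0.021889 = 0.131966.
Under a molecular clock d = 2μt, so t = d/(2μ) = 0.131966 / (2 × 0.0066) = 10.00 Myr.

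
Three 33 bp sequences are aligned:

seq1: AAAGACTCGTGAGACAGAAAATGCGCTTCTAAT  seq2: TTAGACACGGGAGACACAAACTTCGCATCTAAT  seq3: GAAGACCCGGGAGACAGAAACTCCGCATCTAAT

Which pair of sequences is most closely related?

seq1–seq2: 8/33 differ, p = 0.242, d = 0.293.
seq1–seq3: 6/33 differ, p = 0.182, d = 0.208.
seq2–seq3: 5/33 differ, p = 0.152, d = 0.169.
The smallest distance is between seq2 and seq3.

seq2 and seq3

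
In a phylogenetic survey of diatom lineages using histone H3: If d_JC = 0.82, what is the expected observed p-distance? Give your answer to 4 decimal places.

p = (3/4)(1 − e^(−4d/3)) = 0.75 × (1 − e^(-1.093333)) = 0.75 × (1 − 0.335098) = 0.498677.

0.4987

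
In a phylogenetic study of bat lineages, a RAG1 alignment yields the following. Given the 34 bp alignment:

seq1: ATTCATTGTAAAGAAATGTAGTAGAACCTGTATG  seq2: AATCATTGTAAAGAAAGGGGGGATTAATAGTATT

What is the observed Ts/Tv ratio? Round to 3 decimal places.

Transitions are A↔G and C↔T; transversions are all other mismatches.
Transitions: 2. Transversions: 9.
R = 2/9 = 0.222222… ≈ 0.222 (to 3 d.p.).

0.222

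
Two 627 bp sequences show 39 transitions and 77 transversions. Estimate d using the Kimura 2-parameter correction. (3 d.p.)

P = 39/627 ≈ 0.062201 and Q = 77/627 ≈ 0.122807.
Under the Kimura two-parameter model, d = −½ ln(1 − 2P − Q) − ¼ ln(1 − 2Q).
1 − 2P − Q = 0.752791, giving −½ ln(0.752791) = 0.141984.
1 − 2Q = 0.754386, giving −¼ ln(0.754386) = 0.070463.
d = 0.141984 + 0.070463 = 0.212447.

0.212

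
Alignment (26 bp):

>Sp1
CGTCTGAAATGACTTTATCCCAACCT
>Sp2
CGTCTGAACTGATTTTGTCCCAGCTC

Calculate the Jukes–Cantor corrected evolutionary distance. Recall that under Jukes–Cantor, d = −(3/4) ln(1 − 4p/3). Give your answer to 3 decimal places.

0.276

The sequences differ at 6 of 26 sites (9, 13, 17, 23, 25, 26), so p = 6/26 ≈ 0.230769.
d = −(3/4) ln(1 − 4p/3) = −0.75 ln(1 − 0.307692) = −0.75 ln(0.692308)
  = −0.75 × (-0.367724) = 0.275793 substitutions/site.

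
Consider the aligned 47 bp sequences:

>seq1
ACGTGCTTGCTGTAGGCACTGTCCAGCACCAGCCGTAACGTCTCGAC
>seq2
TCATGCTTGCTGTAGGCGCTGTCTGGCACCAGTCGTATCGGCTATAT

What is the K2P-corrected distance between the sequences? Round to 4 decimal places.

0.2843

Of 47 sites, 6 differences are transitions and 5 are transversions, so P = 6/47 ≈ 0.12766 and Q = 5/47 ≈ 0.106383.
Under the Kimura two-parameter model, d = −½ ln(1 − 2P − Q) − ¼ ln(1 − 2Q).
1 − 2P − Q = 0.638297, giving −½ ln(0.638297) = 0.224476.
1 − 2Q = 0.787234, giving −¼ ln(0.787234) = 0.059807.
d = 0.224476 + 0.059807 = 0.284283.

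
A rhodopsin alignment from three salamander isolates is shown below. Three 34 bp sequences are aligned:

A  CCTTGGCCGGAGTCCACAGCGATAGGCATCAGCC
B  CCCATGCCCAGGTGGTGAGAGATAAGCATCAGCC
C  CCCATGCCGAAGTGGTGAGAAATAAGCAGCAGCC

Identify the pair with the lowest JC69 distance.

A–B: 12/34 differ, p = 0.353, d = 0.477.
A–C: 12/34 differ, p = 0.353, d = 0.477.
B–C: 4/34 differ, p = 0.118, d = 0.128.
The smallest distance is between B and C.

B and C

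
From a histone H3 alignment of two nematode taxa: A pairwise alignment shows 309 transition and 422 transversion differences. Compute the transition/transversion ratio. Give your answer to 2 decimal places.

R = 309/422 = 0.732227… ≈ 0.73 (to 2 d.p.).

0.73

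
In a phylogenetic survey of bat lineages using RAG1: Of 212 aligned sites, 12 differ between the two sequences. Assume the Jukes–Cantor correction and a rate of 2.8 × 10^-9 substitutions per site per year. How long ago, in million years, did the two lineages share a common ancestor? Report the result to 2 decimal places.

p = 12/212 ≈ 0.056604.
d = −(3/4) ln(1 − 4p/3) = −0.75 ln(1 − 0.075472) = −0.75 ln(0.924528)
  = −0.75 × (-0.078472) = 0.058854 substitutions/site.
Under a molecular clock d = 2μt, so t = d/(2μ) = 0.058854 / (2 × 2.8 × 10^-9) = 10.51 million years.

10.51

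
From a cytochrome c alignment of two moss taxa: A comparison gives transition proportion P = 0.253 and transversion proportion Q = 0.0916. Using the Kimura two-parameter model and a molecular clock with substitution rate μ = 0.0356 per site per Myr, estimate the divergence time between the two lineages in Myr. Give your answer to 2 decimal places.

Under the Kimura two-parameter model, d = −½ ln(1 − 2P − Q) − ¼ ln(1 − 2Q).
1 − 2P − Q = 0.4024, giving −½ ln(0.4024) = 0.455154.
1 − 2Q = 0.8168, giving −¼ ln(0.8168) = 0.050590.
d = 0.455154 + 0.050590 = 0.505744.
Under a molecular clock d = 2μt, so t = d/(2μ) = 0.505744 / (2 × 0.0356) = 7.10 Myr.

7.10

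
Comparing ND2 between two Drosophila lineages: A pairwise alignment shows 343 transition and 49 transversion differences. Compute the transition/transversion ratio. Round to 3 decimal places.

7.000

R = 343/49 = 7.000.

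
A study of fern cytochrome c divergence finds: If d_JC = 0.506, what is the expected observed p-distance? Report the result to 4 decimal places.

0.3680

p = (3/4)(1 − e^(−4d/3)) = 0.75 × (1 − e^(-0.674667)) = 0.75 × (1 − 0.509326) = 0.368006.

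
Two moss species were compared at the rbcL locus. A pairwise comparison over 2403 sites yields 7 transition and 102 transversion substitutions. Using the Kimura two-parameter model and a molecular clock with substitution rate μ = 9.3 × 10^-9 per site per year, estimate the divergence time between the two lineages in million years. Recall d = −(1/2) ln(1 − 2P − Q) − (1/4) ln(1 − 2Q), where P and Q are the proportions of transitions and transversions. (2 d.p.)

P = 7/2403 ≈ 0.002913 and Q = 102/2403 ≈ 0.042447.
Under the Kimura two-parameter model, d = −½ ln(1 − 2P − Q) − ¼ ln(1 − 2Q).
1 − 2P − Q = 0.951727, giving −½ ln(0.951727) = 0.024739.
1 − 2Q = 0.915106, giving −¼ ln(0.915106) = 0.022179.
d = 0.024739 + 0.022179 = 0.046918.
Under a molecular clock d = 2μt, so t = d/(2μ) = 0.046918 / (2 × 9.3 × 10^-9) = 2.52 million years.

2.52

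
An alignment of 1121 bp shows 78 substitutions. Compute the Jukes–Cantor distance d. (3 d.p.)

0.073

p = 78/1121 ≈ 0.069581.
d = −(3/4) ln(1 − 4p/3) = −0.75 ln(1 − 0.092775) = −0.75 ln(0.907225)
  = −0.75 × (-0.097365) = 0.073024 substitutions/site.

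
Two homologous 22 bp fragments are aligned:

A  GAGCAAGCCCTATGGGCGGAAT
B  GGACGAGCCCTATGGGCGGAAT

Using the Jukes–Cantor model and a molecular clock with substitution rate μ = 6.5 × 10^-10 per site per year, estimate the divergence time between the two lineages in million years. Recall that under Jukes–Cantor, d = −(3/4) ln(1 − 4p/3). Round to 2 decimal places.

115.77

The sequences differ at 3 of 22 sites (2, 3, 5), so p = 3/22 ≈ 0.136364.
d = −(3/4) ln(1 − 4p/3) = −0.75 ln(1 − 0.181819) = −0.75 ln(0.818181)
  = −0.75 × (-0.200672) = 0.150504 substitutions/site.
Under a molecular clock d = 2μt, so t = d/(2μ) = 0.150504 / (2 × 6.5 × 10^-10) = 115.77 million years.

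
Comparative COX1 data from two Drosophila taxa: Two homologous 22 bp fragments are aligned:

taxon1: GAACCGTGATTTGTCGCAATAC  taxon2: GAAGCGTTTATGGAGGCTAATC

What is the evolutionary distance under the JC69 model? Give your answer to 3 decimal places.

0.699

The sequences differ at 10 of 22 sites (4, 8, 9, 10, 12, 14, 15, 18, 20, 21), so p = 10/22 ≈ 0.454545.
d = −(3/4) ln(1 − 4p/3) = −0.75 ln(1 − 0.60606) = −0.75 ln(0.39394)
  = −0.75 × (-0.931557) = 0.698668 substitutions/site.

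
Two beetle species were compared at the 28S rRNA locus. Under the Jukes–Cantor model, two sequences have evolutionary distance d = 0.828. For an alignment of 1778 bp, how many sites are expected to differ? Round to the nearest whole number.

Invert JC69: p = (3/4)(1 − e^(−4d/3)) = 0.75 × (1 − e^(-1.104)) = 0.75 × (1 − 0.331542) = 0.501344.
Expected differing sites = pL ≈ 0.501344 × 1778 = 891.389632 ≈ 891.

891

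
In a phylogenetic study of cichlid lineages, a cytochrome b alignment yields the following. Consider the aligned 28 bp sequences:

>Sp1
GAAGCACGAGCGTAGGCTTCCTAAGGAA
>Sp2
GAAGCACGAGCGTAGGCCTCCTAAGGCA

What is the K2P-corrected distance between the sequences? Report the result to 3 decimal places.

0.075

Of 28 sites, 1 differences are transitions and 1 are transversions, so P = 1/28 ≈ 0.035714 and Q = 1/28 ≈ 0.035714.
Under the Kimura two-parameter model, d = −½ ln(1 − 2P − Q) − ¼ ln(1 − 2Q).
1 − 2P − Q = 0.892858, giving −½ ln(0.892858) = 0.056664.
1 − 2Q = 0.928572, giving −¼ ln(0.928572) = 0.018527.
d = 0.056664 + 0.018527 = 0.075191.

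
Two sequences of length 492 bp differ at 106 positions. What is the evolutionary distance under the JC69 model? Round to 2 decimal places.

0.25

p = 106/492 ≈ 0.215447.
d = −(3/4) ln(1 − 4p/3) = −0.75 ln(1 − 0.287263) = −0.75 ln(0.712737)
  = −0.75 × (-0.338643) = 0.253982 substitutions/site.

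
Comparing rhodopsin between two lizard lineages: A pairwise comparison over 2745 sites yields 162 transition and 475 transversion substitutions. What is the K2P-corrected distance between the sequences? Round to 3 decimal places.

0.278

P = 162/2745 ≈ 0.059016 and Q = 475/2745 ≈ 0.173042.
Under the Kimura two-parameter model, d = −½ ln(1 − 2P − Q) − ¼ ln(1 − 2Q).
1 − 2P − Q = 0.708926, giving −½ ln(0.708926) = 0.172002.
1 − 2Q = 0.653916, giving −¼ ln(0.653916) = 0.106194.
d = 0.172002 + 0.106194 = 0.278196.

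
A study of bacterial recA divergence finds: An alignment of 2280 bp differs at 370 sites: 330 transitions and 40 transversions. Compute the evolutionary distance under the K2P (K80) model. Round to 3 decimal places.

P = 330/2280 ≈ 0.144737 and Q = 40/2280 ≈ 0.017544.
Under the Kimura two-parameter model, d = −½ ln(1 − 2P − Q) − ¼ ln(1 − 2Q).
1 − 2P − Q = 0.692982, giving −½ ln(0.692982) = 0.183376.
1 − 2Q = 0.964912, giving −¼ ln(0.964912) = 0.008930.
d = 0.183376 + 0.008930 = 0.192306.

0.192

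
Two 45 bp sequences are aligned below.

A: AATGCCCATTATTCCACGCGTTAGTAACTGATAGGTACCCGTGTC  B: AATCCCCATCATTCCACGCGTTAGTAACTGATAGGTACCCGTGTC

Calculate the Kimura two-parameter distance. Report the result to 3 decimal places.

0.046

Of 45 sites, 1 differences are transitions and 1 are transversions, so P = 1/45 ≈ 0.022222 and Q = 1/45 ≈ 0.022222.
Under the Kimura two-parameter model, d = −½ ln(1 − 2P − Q) − ¼ ln(1 − 2Q).
1 − 2P − Q = 0.933334, giving −½ ln(0.933334) = 0.034496.
1 − 2Q = 0.955556, giving −¼ ln(0.955556) = 0.011365.
d = 0.034496 + 0.011365 = 0.045861.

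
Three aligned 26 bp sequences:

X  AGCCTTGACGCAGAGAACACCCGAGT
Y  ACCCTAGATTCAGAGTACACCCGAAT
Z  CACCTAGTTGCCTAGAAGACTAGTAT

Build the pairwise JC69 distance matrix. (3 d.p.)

d(X,Y) = 0.276, d(X,Z) = 0.717, d(Y,Z) = 0.623

X–Y: 6/26 sites differ → p ≈ 0.230769, d = −0.75 ln(1 − 0.307692) = 0.275793 ≈ 0.276.
X–Z: 12/26 sites differ → p ≈ 0.461538, d = −0.75 ln(1 − 0.615384) = 0.716632 ≈ 0.717.
Y–Z: 11/26 sites differ → p ≈ 0.423077, d = −0.75 ln(1 − 0.564103) = 0.622762 ≈ 0.623.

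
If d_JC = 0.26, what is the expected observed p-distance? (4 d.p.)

p = (3/4)(1 − e^(−4d/3)) = 0.75 × (1 − e^(-0.346667)) = 0.75 × (1 − 0.707041) = 0.219719.

0.2197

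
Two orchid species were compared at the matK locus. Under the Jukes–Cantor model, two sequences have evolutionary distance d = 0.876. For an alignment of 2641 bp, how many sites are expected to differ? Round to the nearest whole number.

Invert JC69: p = (3/4)(1 − e^(−4d/3)) = 0.75 × (1 − e^(-1.168)) = 0.75 × (1 − 0.310988) = 0.516759.
Expected differing sites = pL ≈ 0.516759 × 2641 = 1364.760519 ≈ 1365.

1365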